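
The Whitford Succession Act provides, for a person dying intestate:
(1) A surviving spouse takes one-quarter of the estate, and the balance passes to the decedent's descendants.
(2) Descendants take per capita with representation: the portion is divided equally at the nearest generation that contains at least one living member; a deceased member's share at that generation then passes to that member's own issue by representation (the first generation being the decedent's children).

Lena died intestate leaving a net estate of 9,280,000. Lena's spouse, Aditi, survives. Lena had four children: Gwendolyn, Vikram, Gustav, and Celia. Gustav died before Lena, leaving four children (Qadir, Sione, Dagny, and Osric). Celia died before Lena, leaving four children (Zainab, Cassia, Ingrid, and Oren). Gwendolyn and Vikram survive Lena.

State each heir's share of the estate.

Aditi takes one-quarter of 9,280,000 = 2,320,000. The remaining 6,960,000 passes to the descendants.
The descendants' portion (6,960,000) is divided into 4 shares of 1,740,000: Gwendolyn and Vikram each take 1,740,000; Gustav's 1,740,000 share passes to Gustav's issue; Celia's 1,740,000 share passes to Celia's issue.
Gustav's share (1,740,000) is divided into 4 shares of 435,000: Qadir, Sione, Dagny, and Osric each take 435,000.
Celia's share (1,740,000) is divided into 4 shares of 435,000: Zainab, Cassia, Ingrid, and Oren each take 435,000.

Aditi: 2,320,000; Gwendolyn: 1,740,000; Vikram: 1,740,000; Qadir: 435,000; Sione: 435,000; Dagny: 435,000; Osric: 435,000; Zainab: 435,000; Cassia: 435,000; Ingrid: 435,000; Oren: 435,000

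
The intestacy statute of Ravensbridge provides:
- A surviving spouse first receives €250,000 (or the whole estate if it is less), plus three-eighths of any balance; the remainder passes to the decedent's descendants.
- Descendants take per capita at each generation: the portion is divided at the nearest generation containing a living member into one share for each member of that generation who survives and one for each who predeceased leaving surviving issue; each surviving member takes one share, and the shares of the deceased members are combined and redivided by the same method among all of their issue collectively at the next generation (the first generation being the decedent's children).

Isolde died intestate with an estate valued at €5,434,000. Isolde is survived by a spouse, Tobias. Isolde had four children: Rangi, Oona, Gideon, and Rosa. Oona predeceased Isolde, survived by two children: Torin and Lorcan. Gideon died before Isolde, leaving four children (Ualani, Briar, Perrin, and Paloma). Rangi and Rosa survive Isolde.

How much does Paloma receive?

Paloma receives €270,000.

Tobias first takes €250,000, leaving a balance of €5,184,000. Tobias then takes three-eighths of the balance (€1,944,000), for a total of €2,194,000. The remaining €3,240,000 passes to the descendants.
The descendants' portion (€3,240,000) is divided at the children's generation into 4 shares of €810,000. Rangi and Rosa each take €810,000. The 2 shares of the deceased (Oona and Gideon) are combined into a pool of €1,620,000.
That pool (€1,620,000) is divided at the grandchildren's generation equally among Torin, Lorcan, Ualani, Briar, Perrin, and Paloma: €270,000 each.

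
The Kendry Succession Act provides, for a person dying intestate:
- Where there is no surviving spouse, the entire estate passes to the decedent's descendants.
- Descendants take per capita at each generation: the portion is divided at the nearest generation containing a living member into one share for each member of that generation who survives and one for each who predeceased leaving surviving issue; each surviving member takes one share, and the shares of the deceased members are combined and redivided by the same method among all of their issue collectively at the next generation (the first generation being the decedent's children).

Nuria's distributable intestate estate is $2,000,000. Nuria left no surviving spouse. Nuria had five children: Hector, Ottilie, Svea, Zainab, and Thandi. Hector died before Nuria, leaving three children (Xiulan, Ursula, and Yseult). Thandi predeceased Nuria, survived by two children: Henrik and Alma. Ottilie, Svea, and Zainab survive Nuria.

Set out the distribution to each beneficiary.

The entire $2,000,000 passes to the descendants.
That amount ($2,000,000) is divided at the children's generation into 5 shares of $400,000. Ottilie, Svea, and Zainab each take $400,000. The 2 shares of the deceased (Hector and Thandi) are combined into a pool of $800,000.
That pool ($800,000) is divided at the grandchildren's generation equally among Xiulan, Ursula, Yseult, Henrik, and Alma: $160,000 each.

Xiulan: $160,000; Ursula: $160,000; Yseult: $160,000; Ottilie: $400,000; Svea: $400,000; Zainab: $400,000; Henrik: $160,000; Alma: $160,000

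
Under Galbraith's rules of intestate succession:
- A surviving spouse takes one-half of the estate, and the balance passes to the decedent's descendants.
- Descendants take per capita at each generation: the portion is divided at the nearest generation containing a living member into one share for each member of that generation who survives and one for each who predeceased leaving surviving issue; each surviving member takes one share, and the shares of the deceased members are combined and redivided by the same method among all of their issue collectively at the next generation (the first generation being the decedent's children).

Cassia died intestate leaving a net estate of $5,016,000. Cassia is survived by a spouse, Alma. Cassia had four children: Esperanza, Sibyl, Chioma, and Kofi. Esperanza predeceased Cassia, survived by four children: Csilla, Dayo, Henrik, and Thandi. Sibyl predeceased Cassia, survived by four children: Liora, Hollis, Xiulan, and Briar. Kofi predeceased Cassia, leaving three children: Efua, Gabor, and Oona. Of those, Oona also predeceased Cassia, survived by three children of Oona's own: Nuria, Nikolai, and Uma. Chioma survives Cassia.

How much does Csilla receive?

Csilla receives $171,000.

Alma takes one-half of $5,016,000 = $2,508,000. The remaining $2,508,000 passes to the descendants.
The descendants' portion ($2,508,000) is divided at the children's generation into 4 shares of $627,000. Chioma takes $627,000. The 3 shares of the deceased (Esperanza, Sibyl, and Kofi) are combined into a pool of $1,881,000.
That pool ($1,881,000) is divided at the grandchildren's generation into 11 shares of $171,000. Csilla, Dayo, Henrik, Thandi, Liora, Hollis, Xiulan, Briar, Efua, and Gabor each take $171,000. The remaining share for the deceased Oona ($171,000) is carried to the next generation.
That pool ($171,000) is divided at the great-grandchildren's generation equally among Nuria, Nikolai, and Uma: $57,000 each.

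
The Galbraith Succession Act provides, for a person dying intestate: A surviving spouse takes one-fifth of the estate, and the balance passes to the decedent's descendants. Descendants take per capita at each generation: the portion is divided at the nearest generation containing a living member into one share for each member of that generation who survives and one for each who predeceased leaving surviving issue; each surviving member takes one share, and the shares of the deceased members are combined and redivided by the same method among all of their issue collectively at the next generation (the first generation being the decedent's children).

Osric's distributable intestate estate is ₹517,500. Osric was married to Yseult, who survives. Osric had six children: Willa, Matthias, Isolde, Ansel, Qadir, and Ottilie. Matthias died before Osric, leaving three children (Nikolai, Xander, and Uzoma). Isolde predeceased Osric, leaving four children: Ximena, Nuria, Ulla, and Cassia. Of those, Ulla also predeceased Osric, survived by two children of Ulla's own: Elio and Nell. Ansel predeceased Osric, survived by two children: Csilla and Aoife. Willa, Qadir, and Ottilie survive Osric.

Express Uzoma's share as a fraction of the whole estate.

Uzoma receives 2/45 of the estate.

Yseult takes one-fifth of ₹517,500 = ₹103,500. The remaining ₹414,000 passes to the descendants.
The descendants' portion (₹414,000) is divided at the children's generation into 6 shares of ₹69,000. Willa, Qadir, and Ottilie each take ₹69,000. The 3 shares of the deceased (Matthias, Isolde, and Ansel) are combined into a pool of ₹207,000.
That pool (₹207,000) is divided at the grandchildren's generation into 9 shares of ₹23,000. Nikolai, Xander, Uzoma, Ximena, Nuria, Cassia, Csilla, and Aoife each take ₹23,000. The remaining share for the deceased Ulla (₹23,000) is carried to the next generation.
That pool (₹23,000) is divided at the great-grandchildren's generation equally among Elio and Nell: ₹11,500 each.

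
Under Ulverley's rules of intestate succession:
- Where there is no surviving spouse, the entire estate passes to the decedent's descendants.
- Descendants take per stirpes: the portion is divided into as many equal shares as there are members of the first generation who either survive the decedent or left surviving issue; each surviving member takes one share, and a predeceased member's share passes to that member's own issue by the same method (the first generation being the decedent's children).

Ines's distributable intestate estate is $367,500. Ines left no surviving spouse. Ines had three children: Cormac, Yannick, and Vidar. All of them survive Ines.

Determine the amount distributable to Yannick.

Yannick receives $122,500.

The entire $367,500 passes to the descendants.
That amount ($367,500) is divided into 3 shares of $122,500: Cormac, Yannick, and Vidar each take $122,500.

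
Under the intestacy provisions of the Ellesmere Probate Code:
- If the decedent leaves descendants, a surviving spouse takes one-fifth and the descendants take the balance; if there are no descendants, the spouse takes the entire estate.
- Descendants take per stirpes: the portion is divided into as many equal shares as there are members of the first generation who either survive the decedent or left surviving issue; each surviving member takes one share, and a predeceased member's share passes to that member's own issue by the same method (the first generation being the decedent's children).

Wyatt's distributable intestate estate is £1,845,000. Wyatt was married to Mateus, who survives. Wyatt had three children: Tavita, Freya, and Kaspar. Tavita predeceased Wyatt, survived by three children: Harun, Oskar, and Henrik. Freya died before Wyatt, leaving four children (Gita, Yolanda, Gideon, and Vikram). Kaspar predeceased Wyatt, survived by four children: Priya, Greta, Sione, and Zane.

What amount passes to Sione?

Mateus takes one-fifth of £1,845,000 = £369,000. The remaining £1,476,000 passes to the descendants.
The descendants' portion (£1,476,000) is divided into 3 shares of £492,000: Tavita's £492,000 share passes to Tavita's issue; Freya's £492,000 share passes to Freya's issue; Kaspar's £492,000 share passes to Kaspar's issue.
Tavita's share (£492,000) is divided into 3 shares of £164,000: Harun, Oskar, and Henrik each take £164,000.
Freya's share (£492,000) is divided into 4 shares of £123,000: Gita, Yolanda, Gideon, and Vikram each take £123,000.
Kaspar's share (£492,000) is divided into 4 shares of £123,000: Priya, Greta, Sione, and Zane each take £123,000.

Sione receives £123,000.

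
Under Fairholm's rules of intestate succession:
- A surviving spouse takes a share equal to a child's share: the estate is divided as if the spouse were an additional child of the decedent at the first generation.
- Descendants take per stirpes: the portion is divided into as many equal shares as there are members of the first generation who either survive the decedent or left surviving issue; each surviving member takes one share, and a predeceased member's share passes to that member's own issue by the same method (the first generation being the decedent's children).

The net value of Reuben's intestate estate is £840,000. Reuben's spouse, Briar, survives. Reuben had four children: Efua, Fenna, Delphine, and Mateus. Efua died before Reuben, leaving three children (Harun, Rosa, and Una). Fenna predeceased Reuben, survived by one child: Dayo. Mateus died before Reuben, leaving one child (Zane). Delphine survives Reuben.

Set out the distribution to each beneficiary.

The spouse counts as an additional share at the children's level, so there are 5 primary shares of £168,000. Briar takes one such share (£168,000).
The children's combined portion (£672,000) is divided into 4 shares of £168,000: Delphine takes £168,000; Efua's £168,000 share passes to Efua's issue; Fenna's £168,000 share passes to Fenna's issue; Mateus's £168,000 share passes to Mateus's issue.
Efua's share (£168,000) is divided into 3 shares of £56,000: Harun, Rosa, and Una each take £56,000.
Fenna's share (£168,000) passes entirely to Dayo.
Mateus's share (£168,000) passes entirely to Zane.

Briar: £168,000; Harun: £56,000; Rosa: £56,000; Una: £56,000; Dayo: £168,000; Delphine: £168,000; Zane: £168,000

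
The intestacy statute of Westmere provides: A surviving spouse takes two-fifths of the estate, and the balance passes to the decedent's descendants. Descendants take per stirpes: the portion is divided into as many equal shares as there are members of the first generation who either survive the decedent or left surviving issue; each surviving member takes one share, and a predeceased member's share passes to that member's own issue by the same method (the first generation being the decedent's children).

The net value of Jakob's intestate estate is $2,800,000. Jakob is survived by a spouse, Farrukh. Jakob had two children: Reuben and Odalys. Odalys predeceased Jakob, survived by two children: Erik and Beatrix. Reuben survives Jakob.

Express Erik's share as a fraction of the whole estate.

Erik receives 3/20 of the estate.

Farrukh takes two-fifths of $2,800,000 = $1,120,000. The remaining $1,680,000 passes to the descendants.
The descendants' portion ($1,680,000) is divided into 2 shares of $840,000: Reuben takes $840,000; Odalys's $840,000 share passes to Odalys's issue.
Odalys's share ($840,000) is divided into 2 shares of $420,000: Erik and Beatrix each take $420,000.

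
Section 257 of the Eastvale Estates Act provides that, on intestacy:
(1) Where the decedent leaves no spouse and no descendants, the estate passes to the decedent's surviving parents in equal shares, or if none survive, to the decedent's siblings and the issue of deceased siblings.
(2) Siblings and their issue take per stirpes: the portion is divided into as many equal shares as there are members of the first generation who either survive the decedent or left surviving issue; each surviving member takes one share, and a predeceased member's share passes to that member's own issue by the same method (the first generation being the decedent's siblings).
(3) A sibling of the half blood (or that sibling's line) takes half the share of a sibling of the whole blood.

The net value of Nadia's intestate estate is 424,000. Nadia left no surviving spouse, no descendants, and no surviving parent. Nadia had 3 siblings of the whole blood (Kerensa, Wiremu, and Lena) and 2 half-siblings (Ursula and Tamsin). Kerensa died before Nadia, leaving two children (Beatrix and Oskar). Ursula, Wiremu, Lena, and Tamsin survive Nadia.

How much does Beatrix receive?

Beatrix receives 53,000.

The entire 424,000 passes to the siblings and their issue.
Counting each half-blood sibling's line as half a unit, there are 4 units in 424,000, so one unit is 106,000. Whole-blood lines (Kerensa, Wiremu, and Lena) take 106,000 each; half-blood lines (Ursula and Tamsin) take 53,000 each.
Kerensa's share (106,000) is divided into 2 shares of 53,000: Beatrix and Oskar each take 53,000.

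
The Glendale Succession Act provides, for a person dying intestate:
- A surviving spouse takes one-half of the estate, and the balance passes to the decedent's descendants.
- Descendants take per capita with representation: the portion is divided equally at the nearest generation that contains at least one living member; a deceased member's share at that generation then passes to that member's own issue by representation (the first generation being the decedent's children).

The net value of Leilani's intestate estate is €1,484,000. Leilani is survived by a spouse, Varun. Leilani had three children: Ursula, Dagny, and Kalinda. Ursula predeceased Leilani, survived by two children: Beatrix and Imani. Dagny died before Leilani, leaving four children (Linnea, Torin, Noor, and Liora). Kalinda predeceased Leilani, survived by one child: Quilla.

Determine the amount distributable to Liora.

Varun takes one-half of €1,484,000 = €742,000. The remaining €742,000 passes to the descendants.
No child survives, so the initial division is made at the grandchildren's generation.
The descendants' portion (€742,000) is divided into 7 shares of €106,000: Beatrix, Imani, Linnea, Torin, Noor, Liora, and Quilla each take €106,000.

Liora receives €106,000.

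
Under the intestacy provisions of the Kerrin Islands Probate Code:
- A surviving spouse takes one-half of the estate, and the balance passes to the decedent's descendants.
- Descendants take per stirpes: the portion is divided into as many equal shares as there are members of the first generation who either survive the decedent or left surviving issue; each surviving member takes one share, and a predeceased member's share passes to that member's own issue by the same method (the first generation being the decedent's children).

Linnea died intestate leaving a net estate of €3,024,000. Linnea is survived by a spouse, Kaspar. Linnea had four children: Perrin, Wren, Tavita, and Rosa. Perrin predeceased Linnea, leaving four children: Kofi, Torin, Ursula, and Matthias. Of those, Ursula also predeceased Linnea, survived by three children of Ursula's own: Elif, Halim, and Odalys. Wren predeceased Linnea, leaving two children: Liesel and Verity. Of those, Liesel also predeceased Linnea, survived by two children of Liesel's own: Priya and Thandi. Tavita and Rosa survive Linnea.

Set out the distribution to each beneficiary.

Kaspar: €1,512,000; Kofi: €94,500; Torin: €94,500; Elif: €31,500; Halim: €31,500; Odalys: €31,500; Matthias: €94,500; Priya: €94,500; Thandi: €94,500; Verity: €189,000; Tavita: €378,000; Rosa: €378,000

Kaspar takes one-half of €3,024,000 = €1,512,000. The remaining €1,512,000 passes to the descendants.
The descendants' portion (€1,512,000) is divided into 4 shares of €378,000: Tavita and Rosa each take €378,000; Perrin's €378,000 share passes to Perrin's issue; Wren's €378,000 share passes to Wren's issue.
Perrin's share (€378,000) is divided into 4 shares of €94,500: Kofi, Torin, and Matthias each take €94,500; Ursula's €94,500 share passes to Ursula's issue.
Ursula's share (€94,500) is divided into 3 shares of €31,500: Elif, Halim, and Odalys each take €31,500.
Wren's share (€378,000) is divided into 2 shares of €189,000: Verity takes €189,000; Liesel's €189,000 share passes to Liesel's issue.
Liesel's share (€189,000) is divided into 2 shares of €94,500: Priya and Thandi each take €94,500.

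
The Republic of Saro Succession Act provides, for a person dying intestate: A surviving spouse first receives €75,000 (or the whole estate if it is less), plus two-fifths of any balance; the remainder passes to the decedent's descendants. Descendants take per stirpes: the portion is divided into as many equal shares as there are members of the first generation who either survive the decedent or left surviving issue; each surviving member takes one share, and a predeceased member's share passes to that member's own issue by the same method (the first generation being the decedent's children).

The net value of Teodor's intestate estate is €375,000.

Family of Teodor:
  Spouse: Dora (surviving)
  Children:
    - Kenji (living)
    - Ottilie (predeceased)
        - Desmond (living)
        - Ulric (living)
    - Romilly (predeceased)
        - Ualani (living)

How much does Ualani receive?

Dora first takes €75,000, leaving a balance of €300,000. Dora then takes two-fifths of the balance (€120,000), for a total of €195,000. The remaining €180,000 passes to the descendants.
The descendants' portion (€180,000) is divided into 3 shares of €60,000: Kenji takes €60,000; Ottilie's €60,000 share passes to Ottilie's issue; Romilly's €60,000 share passes to Romilly's issue.
Ottilie's share (€60,000) is divided into 2 shares of €30,000: Desmond and Ulric each take €30,000.
Romilly's share (€60,000) passes entirely to Ualani.

Ualani receives €60,000.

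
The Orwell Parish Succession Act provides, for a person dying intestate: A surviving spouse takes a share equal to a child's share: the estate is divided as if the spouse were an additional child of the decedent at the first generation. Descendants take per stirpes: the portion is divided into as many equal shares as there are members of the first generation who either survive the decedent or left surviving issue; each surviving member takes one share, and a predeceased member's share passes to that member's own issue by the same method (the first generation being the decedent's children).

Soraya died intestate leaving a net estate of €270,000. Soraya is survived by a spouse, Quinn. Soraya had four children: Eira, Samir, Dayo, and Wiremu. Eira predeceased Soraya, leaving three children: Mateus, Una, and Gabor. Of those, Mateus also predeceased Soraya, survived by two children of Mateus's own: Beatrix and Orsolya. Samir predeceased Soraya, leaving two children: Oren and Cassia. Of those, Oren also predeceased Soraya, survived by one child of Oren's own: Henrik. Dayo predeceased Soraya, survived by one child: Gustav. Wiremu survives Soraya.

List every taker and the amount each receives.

Quinn: €54,000; Beatrix: €9,000; Orsolya: €9,000; Una: €18,000; Gabor: €18,000; Henrik: €27,000; Cassia: €27,000; Gustav: €54,000; Wiremu: €54,000

The spouse counts as an additional share at the children's level, so there are 5 primary shares of €54,000. Quinn takes one such share (€54,000).
The children's combined portion (€216,000) is divided into 4 shares of €54,000: Wiremu takes €54,000; Eira's €54,000 share passes to Eira's issue; Samir's €54,000 share passes to Samir's issue; Dayo's €54,000 share passes to Dayo's issue.
Eira's share (€54,000) is divided into 3 shares of €18,000: Una and Gabor each take €18,000; Mateus's €18,000 share passes to Mateus's issue.
Mateus's share (€18,000) is divided into 2 shares of €9,000: Beatrix and Orsolya each take €9,000.
Samir's share (€54,000) is divided into 2 shares of €27,000: Cassia takes €27,000; Oren's €27,000 share passes to Oren's issue.
Oren's share (€27,000) passes entirely to Henrik.
Dayo's share (€54,000) passes entirely to Gustav.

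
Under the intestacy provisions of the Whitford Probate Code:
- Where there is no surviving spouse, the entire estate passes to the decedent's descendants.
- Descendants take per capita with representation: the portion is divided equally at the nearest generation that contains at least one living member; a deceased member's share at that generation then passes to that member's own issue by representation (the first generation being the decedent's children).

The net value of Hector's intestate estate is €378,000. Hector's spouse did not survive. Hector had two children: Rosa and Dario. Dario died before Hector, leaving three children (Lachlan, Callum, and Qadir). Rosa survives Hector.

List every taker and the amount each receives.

The entire €378,000 passes to the descendants.
That amount (€378,000) is divided into 2 shares of €189,000: Rosa takes €189,000; Dario's €189,000 share passes to Dario's issue.
Dario's share (€189,000) is divided into 3 shares of €63,000: Lachlan, Callum, and Qadir each take €63,000.

Rosa: €189,000; Lachlan: €63,000; Callum: €63,000; Qadir: €63,000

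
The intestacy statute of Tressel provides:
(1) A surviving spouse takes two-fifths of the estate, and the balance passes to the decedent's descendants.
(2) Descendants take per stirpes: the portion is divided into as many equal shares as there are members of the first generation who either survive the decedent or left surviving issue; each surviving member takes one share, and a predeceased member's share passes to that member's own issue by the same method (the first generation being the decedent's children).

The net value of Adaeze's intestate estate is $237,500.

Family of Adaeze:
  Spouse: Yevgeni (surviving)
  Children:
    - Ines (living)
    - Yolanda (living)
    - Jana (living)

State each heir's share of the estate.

Yevgeni: $95,000; Ines: $47,500; Yolanda: $47,500; Jana: $47,500

Yevgeni takes two-fifths of $237,500 = $95,000. The remaining $142,500 passes to the descendants.
The descendants' portion ($142,500) is divided into 3 shares of $47,500: Ines, Yolanda, and Jana each take $47,500.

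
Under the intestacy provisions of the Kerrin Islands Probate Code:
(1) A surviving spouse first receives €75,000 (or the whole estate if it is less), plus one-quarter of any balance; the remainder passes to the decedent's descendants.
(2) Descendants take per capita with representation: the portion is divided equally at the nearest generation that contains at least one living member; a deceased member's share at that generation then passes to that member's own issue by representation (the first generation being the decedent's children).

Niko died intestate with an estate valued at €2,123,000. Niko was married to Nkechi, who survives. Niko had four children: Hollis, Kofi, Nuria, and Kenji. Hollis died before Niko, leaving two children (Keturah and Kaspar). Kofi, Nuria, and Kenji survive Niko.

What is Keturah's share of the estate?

Nkechi first takes €75,000, leaving a balance of €2,048,000. Nkechi then takes one-quarter of the balance (€512,000), for a total of €587,000. The remaining €1,536,000 passes to the descendants.
The descendants' portion (€1,536,000) is divided into 4 shares of €384,000: Kofi, Nuria, and Kenji each take €384,000; Hollis's €384,000 share passes to Hollis's issue.
Hollis's share (€384,000) is divided into 2 shares of €192,000: Keturah and Kaspar each take €192,000.

Keturah receives €192,000.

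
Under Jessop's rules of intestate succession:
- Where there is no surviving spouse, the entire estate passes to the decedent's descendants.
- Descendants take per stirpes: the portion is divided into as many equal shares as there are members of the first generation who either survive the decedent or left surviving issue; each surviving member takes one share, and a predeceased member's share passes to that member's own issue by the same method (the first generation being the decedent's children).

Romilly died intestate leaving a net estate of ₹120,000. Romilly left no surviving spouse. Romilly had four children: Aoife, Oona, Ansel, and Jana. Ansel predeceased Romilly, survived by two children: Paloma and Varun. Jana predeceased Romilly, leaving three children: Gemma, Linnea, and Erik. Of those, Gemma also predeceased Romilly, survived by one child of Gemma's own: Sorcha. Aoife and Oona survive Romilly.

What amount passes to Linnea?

The entire ₹120,000 passes to the descendants.
That amount (₹120,000) is divided into 4 shares of ₹30,000: Aoife and Oona each take ₹30,000; Ansel's ₹30,000 share passes to Ansel's issue; Jana's ₹30,000 share passes to Jana's issue.
Ansel's share (₹30,000) is divided into 2 shares of ₹15,000: Paloma and Varun each take ₹15,000.
Jana's share (₹30,000) is divided into 3 shares of ₹10,000: Linnea and Erik each take ₹10,000; Gemma's ₹10,000 share passes to Gemma's issue.
Gemma's share (₹10,000) passes entirely to Sorcha.

Linnea receives ₹10,000.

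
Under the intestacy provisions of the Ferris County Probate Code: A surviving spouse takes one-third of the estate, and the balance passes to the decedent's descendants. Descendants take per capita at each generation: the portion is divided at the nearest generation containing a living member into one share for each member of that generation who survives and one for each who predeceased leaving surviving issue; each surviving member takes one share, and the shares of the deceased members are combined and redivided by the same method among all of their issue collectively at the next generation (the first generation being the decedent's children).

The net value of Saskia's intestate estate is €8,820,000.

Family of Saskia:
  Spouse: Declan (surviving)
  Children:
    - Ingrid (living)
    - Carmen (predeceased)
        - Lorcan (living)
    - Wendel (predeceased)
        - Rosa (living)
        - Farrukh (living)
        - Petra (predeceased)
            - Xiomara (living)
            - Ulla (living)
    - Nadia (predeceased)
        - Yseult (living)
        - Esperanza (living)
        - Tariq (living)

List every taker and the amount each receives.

Declan: €2,940,000; Ingrid: €1,470,000; Lorcan: €630,000; Rosa: €630,000; Farrukh: €630,000; Xiomara: €315,000; Ulla: €315,000; Yseult: €630,000; Esperanza: €630,000; Tariq: €630,000

Declan takes one-third of €8,820,000 = €2,940,000. The remaining €5,880,000 passes to the descendants.
The descendants' portion (€5,880,000) is divided at the children's generation into 4 shares of €1,470,000. Ingrid takes €1,470,000. The 3 shares of the deceased (Carmen, Wendel, and Nadia) are combined into a pool of €4,410,000.
That pool (€4,410,000) is divided at the grandchildren's generation into 7 shares of €630,000. Lorcan, Rosa, Farrukh, Yseult, Esperanza, and Tariq each take €630,000. The remaining share for the deceased Petra (€630,000) is carried to the next generation.
That pool (€630,000) is divided at the great-grandchildren's generation equally among Xiomara and Ulla: €315,000 each.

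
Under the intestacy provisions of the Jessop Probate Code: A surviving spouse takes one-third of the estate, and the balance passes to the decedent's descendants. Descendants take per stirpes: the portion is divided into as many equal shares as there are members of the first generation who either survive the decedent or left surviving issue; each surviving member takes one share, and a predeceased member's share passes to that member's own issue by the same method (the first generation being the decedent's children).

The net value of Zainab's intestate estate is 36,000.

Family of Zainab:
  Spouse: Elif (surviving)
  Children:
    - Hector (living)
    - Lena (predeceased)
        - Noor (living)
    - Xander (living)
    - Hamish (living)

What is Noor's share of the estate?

Noor receives 6,000.

Elif takes one-third of 36,000 = 12,000. The remaining 24,000 passes to the descendants.
The descendants' portion (24,000) is divided into 4 shares of 6,000: Hector, Xander, and Hamish each take 6,000; Lena's 6,000 share passes to Lena's issue.
Lena's share (6,000) passes entirely to Noor.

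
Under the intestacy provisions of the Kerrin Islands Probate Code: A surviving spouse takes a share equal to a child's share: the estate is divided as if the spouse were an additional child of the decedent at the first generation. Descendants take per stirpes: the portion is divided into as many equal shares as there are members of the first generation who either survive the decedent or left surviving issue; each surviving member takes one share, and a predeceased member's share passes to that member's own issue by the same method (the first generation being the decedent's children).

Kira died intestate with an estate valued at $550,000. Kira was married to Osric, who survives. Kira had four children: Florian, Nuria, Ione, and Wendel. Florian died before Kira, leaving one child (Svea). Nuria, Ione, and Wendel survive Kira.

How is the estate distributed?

Osric: $110,000; Svea: $110,000; Nuria: $110,000; Ione: $110,000; Wendel: $110,000

The spouse counts as an additional share at the children's level, so there are 5 primary shares of $110,000. Osric takes one such share ($110,000).
The children's combined portion ($440,000) is divided into 4 shares of $110,000: Nuria, Ione, and Wendel each take $110,000; Florian's $110,000 share passes to Florian's issue.
Florian's share ($110,000) passes entirely to Svea.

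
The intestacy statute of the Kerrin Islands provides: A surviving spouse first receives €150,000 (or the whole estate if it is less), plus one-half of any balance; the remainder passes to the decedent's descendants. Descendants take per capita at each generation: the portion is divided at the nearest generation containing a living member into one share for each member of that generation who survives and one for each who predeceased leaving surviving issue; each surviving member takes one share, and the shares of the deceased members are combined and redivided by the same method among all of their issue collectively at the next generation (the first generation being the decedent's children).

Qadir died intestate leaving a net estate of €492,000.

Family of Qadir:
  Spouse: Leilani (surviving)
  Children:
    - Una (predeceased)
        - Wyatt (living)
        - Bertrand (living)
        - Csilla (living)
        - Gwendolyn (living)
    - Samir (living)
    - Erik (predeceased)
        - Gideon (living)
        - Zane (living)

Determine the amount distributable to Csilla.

Leilani first takes €150,000, leaving a balance of €342,000. Leilani then takes one-half of the balance (€171,000), for a total of €321,000. The remaining €171,000 passes to the descendants.
The descendants' portion (€171,000) is divided at the children's generation into 3 shares of €57,000. Samir takes €57,000. The 2 shares of the deceased (Una and Erik) are combined into a pool of €114,000.
That pool (€114,000) is divided at the grandchildren's generation equally among Wyatt, Bertrand, Csilla, Gwendolyn, Gideon, and Zane: €19,000 each.

Csilla receives €19,000.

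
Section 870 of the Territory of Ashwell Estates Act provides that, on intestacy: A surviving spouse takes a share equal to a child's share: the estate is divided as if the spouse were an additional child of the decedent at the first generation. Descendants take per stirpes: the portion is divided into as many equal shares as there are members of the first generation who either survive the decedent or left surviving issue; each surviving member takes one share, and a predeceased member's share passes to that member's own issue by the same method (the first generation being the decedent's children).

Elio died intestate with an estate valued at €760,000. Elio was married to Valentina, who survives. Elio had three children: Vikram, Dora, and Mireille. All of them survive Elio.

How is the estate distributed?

The spouse counts as an additional share at the children's level, so there are 4 primary shares of €190,000. Valentina takes one such share (€190,000).
The children's combined portion (€570,000) is divided into 3 shares of €190,000: Vikram, Dora, and Mireille each take €190,000.

Valentina: €190,000; Vikram: €190,000; Dora: €190,000; Mireille: €190,000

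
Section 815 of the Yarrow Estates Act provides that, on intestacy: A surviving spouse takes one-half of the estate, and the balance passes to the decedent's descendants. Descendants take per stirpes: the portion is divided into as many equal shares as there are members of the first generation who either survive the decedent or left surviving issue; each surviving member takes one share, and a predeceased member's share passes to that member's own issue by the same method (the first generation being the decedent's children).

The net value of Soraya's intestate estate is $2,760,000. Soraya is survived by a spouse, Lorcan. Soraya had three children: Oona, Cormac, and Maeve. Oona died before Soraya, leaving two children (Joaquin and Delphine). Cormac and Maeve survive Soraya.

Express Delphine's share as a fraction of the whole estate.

Lorcan takes one-half of $2,760,000 = $1,380,000. The remaining $1,380,000 passes to the descendants.
The descendants' portion ($1,380,000) is divided into 3 shares of $460,000: Cormac and Maeve each take $460,000; Oona's $460,000 share passes to Oona's issue.
Oona's share ($460,000) is divided into 2 shares of $230,000: Joaquin and Delphine each take $230,000.

Delphine receives 1/12 of the estate.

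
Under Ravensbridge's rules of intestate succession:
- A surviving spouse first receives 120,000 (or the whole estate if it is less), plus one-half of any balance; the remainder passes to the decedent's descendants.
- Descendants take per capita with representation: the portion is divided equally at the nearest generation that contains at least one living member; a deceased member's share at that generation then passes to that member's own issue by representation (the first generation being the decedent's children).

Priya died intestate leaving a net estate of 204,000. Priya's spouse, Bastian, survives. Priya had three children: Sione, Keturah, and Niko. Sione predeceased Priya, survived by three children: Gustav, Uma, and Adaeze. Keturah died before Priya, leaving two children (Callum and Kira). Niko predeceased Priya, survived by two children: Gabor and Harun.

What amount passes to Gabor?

Bastian first takes 120,000, leaving a balance of 84,000. Bastian then takes one-half of the balance (42,000), for a total of 162,000. The remaining 42,000 passes to the descendants.
No child survives, so the initial division is made at the grandchildren's generation.
The descendants' portion (42,000) is divided into 7 shares of 6,000: Gustav, Uma, Adaeze, Callum, Kira, Gabor, and Harun each take 6,000.

Gabor receives 6,000.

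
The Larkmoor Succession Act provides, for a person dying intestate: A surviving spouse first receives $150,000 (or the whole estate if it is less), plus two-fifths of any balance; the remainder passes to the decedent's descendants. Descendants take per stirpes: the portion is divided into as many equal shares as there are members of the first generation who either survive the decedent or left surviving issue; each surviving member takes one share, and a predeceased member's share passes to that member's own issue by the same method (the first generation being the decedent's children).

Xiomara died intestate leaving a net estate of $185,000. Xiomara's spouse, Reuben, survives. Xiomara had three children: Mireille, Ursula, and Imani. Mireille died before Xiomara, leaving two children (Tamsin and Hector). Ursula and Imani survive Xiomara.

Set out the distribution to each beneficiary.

Reuben first takes $150,000, leaving a balance of $35,000. Reuben then takes two-fifths of the balance ($14,000), for a total of $164,000. The remaining $21,000 passes to the descendants.
The descendants' portion ($21,000) is divided into 3 shares of $7,000: Ursula and Imani each take $7,000; Mireille's $7,000 share passes to Mireille's issue.
Mireille's share ($7,000) is divided into 2 shares of $3,500: Tamsin and Hector each take $3,500.

Reuben: $164,000; Tamsin: $3,500; Hector: $3,500; Ursula: $7,000; Imani: $7,000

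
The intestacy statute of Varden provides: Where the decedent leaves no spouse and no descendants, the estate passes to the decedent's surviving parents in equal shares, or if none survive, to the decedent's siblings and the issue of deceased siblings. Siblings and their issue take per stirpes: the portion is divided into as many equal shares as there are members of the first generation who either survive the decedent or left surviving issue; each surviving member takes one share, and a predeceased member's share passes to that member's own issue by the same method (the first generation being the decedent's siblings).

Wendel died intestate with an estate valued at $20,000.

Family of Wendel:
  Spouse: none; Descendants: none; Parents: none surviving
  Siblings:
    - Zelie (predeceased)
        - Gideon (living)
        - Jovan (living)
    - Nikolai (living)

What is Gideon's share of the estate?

The entire $20,000 passes to the siblings and their issue.
That amount ($20,000) is divided into 2 shares of $10,000: Nikolai takes $10,000; Zelie's $10,000 share passes to Zelie's issue.
Zelie's share ($10,000) is divided into 2 shares of $5,000: Gideon and Jovan each take $5,000.

Gideon receives $5,000.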